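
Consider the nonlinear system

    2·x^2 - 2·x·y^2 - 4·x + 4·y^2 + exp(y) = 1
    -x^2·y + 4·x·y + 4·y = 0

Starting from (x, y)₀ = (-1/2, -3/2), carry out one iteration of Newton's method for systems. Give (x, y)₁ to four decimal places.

(-0.6245, -0.5336)

At (-1/2, -3/2): F = (12.973130, -2.6250).
Jacobian J = [[4·x - 2·y^2 - 4, -4·x·y + 8·y + exp(y)], [-2·x·y + 4·y, -x^2 + 4·x + 4]].
At the point, J = [[-10.5000, -14.776870], [-7.5000, 1.7500]] (det J = -129.201524).
Solving J·Δ = −F gives Δ = (-0.1245, 0.9664).
Then the next iterate is (x, y)₁ = (-0.6245, -0.5336).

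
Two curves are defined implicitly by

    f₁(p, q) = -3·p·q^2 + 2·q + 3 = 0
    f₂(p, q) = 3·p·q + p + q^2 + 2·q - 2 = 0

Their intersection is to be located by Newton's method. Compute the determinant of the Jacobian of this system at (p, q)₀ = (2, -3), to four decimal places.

J = [[-3·q^2, -6·p·q + 2], [3·q + 1, 3·p + 2·q + 2]].
At the point, J = [[-27.0000, 38.0000], [-8.0000, 2.0000]].
det J = 250.0000.

250.0000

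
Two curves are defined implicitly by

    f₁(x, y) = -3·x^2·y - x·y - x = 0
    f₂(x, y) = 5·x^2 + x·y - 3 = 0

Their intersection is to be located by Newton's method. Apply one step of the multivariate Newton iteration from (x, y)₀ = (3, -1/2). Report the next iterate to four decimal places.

(1.6260, -0.4893)

At (3, -1/2): F = (12.0000, 40.5000).
Jacobian J = [[-6·x·y - y - 1, -3·x^2 - x], [10·x + y, x]].
At the point, J = [[8.5000, -30.0000], [29.5000, 3.0000]] (det J = 910.5000).
Solving J·Δ = −F gives Δ = (-1.3740, 0.0107).
Then the next iterate is (x, y)₁ = (1.6260, -0.4893).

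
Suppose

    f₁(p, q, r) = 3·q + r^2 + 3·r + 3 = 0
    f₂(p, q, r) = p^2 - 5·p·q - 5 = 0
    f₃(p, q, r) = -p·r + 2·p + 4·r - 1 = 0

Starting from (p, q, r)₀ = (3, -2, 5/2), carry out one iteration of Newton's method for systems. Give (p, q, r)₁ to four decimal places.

At (3, -2, 5/2): F = (10.7500, 34.0000, 7.5000).
Jacobian J = [[0, 3, 2·r + 3], [2·p - 5·q, -5·p, 0], [-r + 2, 0, -p + 4]].
At the point, J = [[0.0000, 3.0000, 8.0000], [16.0000, -15.0000, 0.0000], [-0.5000, 0.0000, 1.0000]] (det J = -108.0000).
Solving J·Δ = −F gives Δ = (5.8958, 8.5556, -4.5521).
Then the next iterate is (p, q, r)₁ = (8.8958, 6.5556, -2.0521).

(8.8958, 6.5556, -2.0521)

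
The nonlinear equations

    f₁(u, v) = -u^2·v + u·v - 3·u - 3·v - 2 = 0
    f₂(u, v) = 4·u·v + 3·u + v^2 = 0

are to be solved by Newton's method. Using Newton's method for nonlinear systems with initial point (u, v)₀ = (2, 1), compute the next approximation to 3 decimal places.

(-0.200, 1.040)

At (2, 1): F = (-13.000, 15.000).
Jacobian J = [[-2·u·v + v - 3, -u^2 + u - 3], [4·v + 3, 4·u + 2·v]].
At the point, J = [[-6.000, -5.000], [7.000, 10.000]] (det J = -25.000).
Solving J·Δ = −F gives Δ = (-2.200, 0.040).
Then the next iterate is (u, v)₁ = (-0.200, 1.040).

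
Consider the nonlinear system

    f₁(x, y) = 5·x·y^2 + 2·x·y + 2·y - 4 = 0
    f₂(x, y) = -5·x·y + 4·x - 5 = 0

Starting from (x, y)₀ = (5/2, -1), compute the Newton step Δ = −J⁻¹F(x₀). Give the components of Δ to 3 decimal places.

(-2.380, -0.313)

At (5/2, -1): F = (1.500, 17.500).
Jacobian J = [[5·y^2 + 2·y, 10·x·y + 2·x + 2], [-5·y + 4, -5·x]].
At the point, J = [[3.000, -18.000], [9.000, -12.500]] (det J = 124.500).
Solving J·Δ = −F gives Δ = (-2.380, -0.313).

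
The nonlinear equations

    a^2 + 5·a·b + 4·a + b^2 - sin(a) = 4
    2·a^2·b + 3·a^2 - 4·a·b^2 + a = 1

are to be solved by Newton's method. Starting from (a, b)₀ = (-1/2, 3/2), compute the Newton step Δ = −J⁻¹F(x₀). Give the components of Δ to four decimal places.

At (-1/2, 3/2): F = (-6.770574, 4.5000).
Jacobian J = [[2·a + 5·b - cos(a) + 4, 5·a + 2·b], [4·a·b + 6·a - 4·b^2 + 1, 2·a^2 - 8·a·b]].
At the point, J = [[9.622417, 0.5000], [-14.0000, 6.5000]] (det J = 69.545713).
Solving J·Δ = −F gives Δ = (0.6652, 0.7403).

(0.6652, 0.7403)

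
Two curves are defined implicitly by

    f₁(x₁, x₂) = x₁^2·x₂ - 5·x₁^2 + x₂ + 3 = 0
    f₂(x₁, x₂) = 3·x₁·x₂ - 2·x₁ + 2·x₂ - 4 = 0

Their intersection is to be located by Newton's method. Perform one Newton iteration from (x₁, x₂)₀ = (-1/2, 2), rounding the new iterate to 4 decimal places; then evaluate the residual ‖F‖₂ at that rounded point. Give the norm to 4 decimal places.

At (-1/2, 2): F = (4.2500, -2.0000).
Jacobian J = [[2·x₁·x₂ - 10·x₁, x₁^2 + 1], [3·x₂ - 2, 3·x₁ + 2]].
At the point, J = [[3.0000, 1.2500], [4.0000, 0.5000]] (det J = -3.5000).
Solving J·Δ = −F gives Δ = (1.3214, -6.5714).
Then the next iterate is (x₁, x₂)₁ = (0.8214, -4.5714).
Re-evaluating at (0.8214, -4.5714): F = (-8.029204, -26.050444), so ‖F‖₂ = 27.2597.

27.2597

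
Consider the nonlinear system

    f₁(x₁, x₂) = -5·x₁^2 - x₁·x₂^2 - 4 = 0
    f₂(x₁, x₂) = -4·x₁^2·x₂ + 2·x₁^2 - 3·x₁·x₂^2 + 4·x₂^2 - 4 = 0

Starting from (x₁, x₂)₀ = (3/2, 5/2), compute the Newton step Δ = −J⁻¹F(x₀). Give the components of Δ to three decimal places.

(1.243, -6.804)

At (3/2, 5/2): F = (-24.625, -25.125).
Jacobian J = [[-10·x₁ - x₂^2, -2·x₁·x₂], [-8·x₁·x₂ + 4·x₁ - 3·x₂^2, -4·x₁^2 - 6·x₁·x₂ + 8·x₂]].
At the point, J = [[-21.250, -7.500], [-42.750, -11.500]] (det J = -76.250).
Solving J·Δ = −F gives Δ = (1.243, -6.804).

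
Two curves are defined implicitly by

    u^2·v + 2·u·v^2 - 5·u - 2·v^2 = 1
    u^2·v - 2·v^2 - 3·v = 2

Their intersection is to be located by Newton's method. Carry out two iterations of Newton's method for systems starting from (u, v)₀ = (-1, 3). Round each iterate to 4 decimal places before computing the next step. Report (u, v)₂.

At (-1, 3): F = (-29.0000, -26.0000).
Jacobian J = [[2·u·v + 2·v^2 - 5, u^2 + 4·u·v - 4·v], [2·u·v, u^2 - 4·v - 3]].
At the point, J = [[7.0000, -23.0000], [-6.0000, -14.0000]] (det J = -236.0000).
Solving J·Δ = −F gives Δ = (-0.8136, -1.5085).
Then the next iterate is (u, v)₁ = (-1.8136, 1.4915).
Round to (-1.8136, 1.4915) and repeat: F = (0.455647, -6.017885), J = [[-5.960824, -13.496793], [-5.409969, -5.676855]].
Δ = (-2.1392, 0.9785), so (u, v)₂ = (-3.9528, 2.4700).

(-3.9528, 2.4700)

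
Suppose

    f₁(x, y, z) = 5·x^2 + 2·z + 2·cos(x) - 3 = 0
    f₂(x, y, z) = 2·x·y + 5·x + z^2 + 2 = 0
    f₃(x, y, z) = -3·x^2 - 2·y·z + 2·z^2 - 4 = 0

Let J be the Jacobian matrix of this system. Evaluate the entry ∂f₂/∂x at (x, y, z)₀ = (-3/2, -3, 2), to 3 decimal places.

-1.000

∂f₂/∂x = 2·y + 5.
At (-3/2, -3, 2) this is -1.000.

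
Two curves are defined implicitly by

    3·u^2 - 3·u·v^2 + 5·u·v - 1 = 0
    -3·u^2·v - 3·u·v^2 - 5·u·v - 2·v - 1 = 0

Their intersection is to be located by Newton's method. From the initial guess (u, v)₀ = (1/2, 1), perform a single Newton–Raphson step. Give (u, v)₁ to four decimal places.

At (1/2, 1): F = (0.7500, -7.7500).
Jacobian J = [[6·u - 3·v^2 + 5·v, -6·u·v + 5·u], [-6·u·v - 3·v^2 - 5·v, -3·u^2 - 6·u·v - 5·u - 2]].
At the point, J = [[5.0000, -0.5000], [-11.0000, -8.2500]] (det J = -46.7500).
Solving J·Δ = −F gives Δ = (-0.2152, -0.6524).
Then the next iterate is (u, v)₁ = (0.2848, 0.3476).

(0.2848, 0.3476)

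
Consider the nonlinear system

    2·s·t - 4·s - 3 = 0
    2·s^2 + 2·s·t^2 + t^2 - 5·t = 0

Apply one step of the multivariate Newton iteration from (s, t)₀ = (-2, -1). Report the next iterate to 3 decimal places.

(-0.367, -1.200)

At (-2, -1): F = (9.000, 10.000).
Jacobian J = [[2·t - 4, 2·s], [4·s + 2·t^2, 4·s·t + 2·t - 5]].
At the point, J = [[-6.000, -4.000], [-6.000, 1.000]] (det J = -30.000).
Solving J·Δ = −F gives Δ = (1.633, -0.200).
Then the next iterate is (s, t)₁ = (-0.367, -1.200).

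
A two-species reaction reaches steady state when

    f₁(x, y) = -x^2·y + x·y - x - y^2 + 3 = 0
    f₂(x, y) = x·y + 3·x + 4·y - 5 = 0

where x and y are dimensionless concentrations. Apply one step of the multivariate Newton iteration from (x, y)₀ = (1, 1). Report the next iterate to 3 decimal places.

At (1, 1): F = (1.000, 3.000).
Jacobian J = [[-2·x·y + y - 1, -x^2 + x - 2·y], [y + 3, x + 4]].
At the point, J = [[-2.000, -2.000], [4.000, 5.000]] (det J = -2.000).
Solving J·Δ = −F gives Δ = (5.500, -5.000).
Then the next iterate is (x, y)₁ = (6.500, -4.000).

(6.500, -4.000)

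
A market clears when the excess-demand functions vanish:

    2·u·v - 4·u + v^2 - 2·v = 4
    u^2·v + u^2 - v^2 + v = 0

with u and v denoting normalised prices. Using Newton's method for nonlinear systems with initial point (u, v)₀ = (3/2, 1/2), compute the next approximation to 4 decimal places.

(-0.2817, 2.4524)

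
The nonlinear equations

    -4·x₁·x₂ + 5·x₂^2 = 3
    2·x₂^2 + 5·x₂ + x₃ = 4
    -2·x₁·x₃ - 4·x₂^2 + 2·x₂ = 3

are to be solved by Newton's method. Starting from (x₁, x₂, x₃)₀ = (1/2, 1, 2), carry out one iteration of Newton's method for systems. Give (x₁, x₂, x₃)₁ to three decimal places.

(-0.300, 0.600, 0.600)

At (1/2, 1, 2): F = (0.000, 5.000, -7.000).
Jacobian J = [[-4·x₂, -4·x₁ + 10·x₂, 0], [0, 4·x₂ + 5, 1], [-2·x₃, -8·x₂ + 2, -2·x₁]].
At the point, J = [[-4.000, 8.000, 0.000], [0.000, 9.000, 1.000], [-4.000, -6.000, -1.000]] (det J = -20.000).
Solving J·Δ = −F gives Δ = (-0.800, -0.400, -1.400).
Then the next iterate is (x₁, x₂, x₃)₁ = (-0.300, 0.600, 0.600).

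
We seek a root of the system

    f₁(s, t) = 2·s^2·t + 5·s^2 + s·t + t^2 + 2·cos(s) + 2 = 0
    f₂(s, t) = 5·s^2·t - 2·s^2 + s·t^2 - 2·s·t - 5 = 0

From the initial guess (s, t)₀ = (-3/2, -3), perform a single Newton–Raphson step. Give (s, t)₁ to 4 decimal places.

(-1.9669, 1.1533)

At (-3/2, -3): F = (13.391474, -65.7500).
Jacobian J = [[4·s·t + 10·s + t - 2·sin(s), 2·s^2 + s + 2·t], [10·s·t - 4·s + t^2 - 2·t, 5·s^2 + 2·s·t - 2·s]].
At the point, J = [[1.994990, -3.0000], [66.0000, 23.2500]] (det J = 244.383517).
Solving J·Δ = −F gives Δ = (-0.4669, 4.1533).
Then the next iterate is (s, t)₁ = (-1.9669, 1.1533).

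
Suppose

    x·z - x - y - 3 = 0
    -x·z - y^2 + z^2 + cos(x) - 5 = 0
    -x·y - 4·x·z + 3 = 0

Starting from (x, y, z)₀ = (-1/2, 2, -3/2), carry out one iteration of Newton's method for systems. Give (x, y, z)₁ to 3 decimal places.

At (-1/2, 2, -3/2): F = (-3.750, -6.62242, 1.000).
Jacobian J = [[z - 1, -1, x], [-z - sin(x), -2·y, -x + 2·z], [-y - 4·z, -x, -4·x]].
At the point, J = [[-2.500, -1.000, -0.500], [1.97943, -4.000, -2.500], [4.000, 0.500, 2.000]] (det J = 22.33899).
Solving J·Δ = −F gives Δ = (-0.637, -2.909, 1.501).
Then the next iterate is (x, y, z)₁ = (-1.137, -0.909, 0.001).

(-1.137, -0.909, 0.001)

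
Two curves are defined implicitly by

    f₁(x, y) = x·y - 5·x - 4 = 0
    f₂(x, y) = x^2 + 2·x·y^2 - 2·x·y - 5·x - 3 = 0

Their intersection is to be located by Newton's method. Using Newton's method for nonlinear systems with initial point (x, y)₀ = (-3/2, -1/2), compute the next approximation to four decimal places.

(-0.7456, -0.4327)

At (-3/2, -1/2): F = (4.2500, 4.5000).
Jacobian J = [[y - 5, x], [2·x + 2·y^2 - 2·y - 5, 4·x·y - 2·x]].
At the point, J = [[-5.5000, -1.5000], [-6.5000, 6.0000]] (det J = -42.7500).
Solving J·Δ = −F gives Δ = (0.7544, 0.0673).
Then the next iterate is (x, y)₁ = (-0.7456, -0.4327).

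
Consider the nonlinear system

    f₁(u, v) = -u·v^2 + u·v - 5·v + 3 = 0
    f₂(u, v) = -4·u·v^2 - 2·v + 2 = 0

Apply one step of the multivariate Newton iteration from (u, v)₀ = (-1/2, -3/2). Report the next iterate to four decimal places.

At (-1/2, -3/2): F = (12.3750, 9.5000).
Jacobian J = [[-v^2 + v, -2·u·v + u - 5], [-4·v^2, -8·u·v - 2]].
At the point, J = [[-3.7500, -7.0000], [-9.0000, -8.0000]] (det J = -33.0000).
Solving J·Δ = −F gives Δ = (-0.9848, 2.2955).
Then the next iterate is (u, v)₁ = (-1.4848, 0.7955).

(-1.4848, 0.7955)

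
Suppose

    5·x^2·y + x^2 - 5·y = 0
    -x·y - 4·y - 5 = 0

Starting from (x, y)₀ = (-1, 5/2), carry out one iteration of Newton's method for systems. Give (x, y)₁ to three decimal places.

At (-1, 5/2): F = (1.000, -12.500).
Jacobian J = [[10·x·y + 2·x, 5·x^2 - 5], [-y, -x - 4]].
At the point, J = [[-27.000, 0.000], [-2.500, -3.000]] (det J = 81.000).
Solving J·Δ = −F gives Δ = (0.037, -4.198).
Then the next iterate is (x, y)₁ = (-0.963, -1.698).

(-0.963, -1.698)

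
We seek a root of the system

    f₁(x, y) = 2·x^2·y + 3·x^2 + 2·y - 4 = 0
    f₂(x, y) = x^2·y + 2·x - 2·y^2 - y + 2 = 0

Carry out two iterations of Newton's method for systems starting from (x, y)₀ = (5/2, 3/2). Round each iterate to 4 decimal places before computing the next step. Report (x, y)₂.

(0.8271, 1.1770)

At (5/2, 3/2): F = (36.5000, 10.3750).
Jacobian J = [[4·x·y + 6·x, 2·x^2 + 2], [2·x·y + 2, x^2 - 4·y - 1]].
At the point, J = [[30.0000, 14.5000], [9.5000, -0.7500]] (det J = -160.2500).
Solving J·Δ = −F gives Δ = (-1.1096, -0.2215).
Then the next iterate is (x, y)₁ = (1.3904, 1.2785).
Round to (1.3904, 1.2785) and repeat: F = (9.299860, 2.704787), J = [[15.452906, 5.866424], [5.555253, -4.180788]].
Δ = (-0.5633, -0.1015), so (x, y)₂ = (0.8271, 1.1770).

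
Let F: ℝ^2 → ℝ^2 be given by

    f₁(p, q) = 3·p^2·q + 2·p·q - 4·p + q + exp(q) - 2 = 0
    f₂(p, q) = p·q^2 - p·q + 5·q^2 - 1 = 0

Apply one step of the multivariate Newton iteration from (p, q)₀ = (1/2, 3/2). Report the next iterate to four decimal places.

At (1/2, 3/2): F = (4.606689, 10.6250).
Jacobian J = [[6·p·q + 2·q - 4, 3·p^2 + 2·p + exp(q) + 1], [q^2 - q, 2·p·q - p + 10·q]].
At the point, J = [[3.5000, 7.231689], [0.7500, 16.0000]] (det J = 50.576233).
Solving J·Δ = −F gives Δ = (0.0619, -0.6670).
Then the next iterate is (p, q)₁ = (0.5619, 0.8330).

(0.5619, 0.8330)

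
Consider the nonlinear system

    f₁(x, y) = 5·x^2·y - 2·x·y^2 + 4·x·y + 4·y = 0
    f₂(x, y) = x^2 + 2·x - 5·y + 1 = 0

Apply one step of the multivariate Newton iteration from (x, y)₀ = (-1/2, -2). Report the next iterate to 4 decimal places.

(-1.1565, -0.0813)

At (-1/2, -2): F = (-2.5000, 10.2500).
Jacobian J = [[10·x·y - 2·y^2 + 4·y, 5·x^2 - 4·x·y + 4·x + 4], [2·x + 2, -5]].
At the point, J = [[-6.0000, -0.7500], [1.0000, -5.0000]] (det J = 30.7500).
Solving J·Δ = −F gives Δ = (-0.6565, 1.9187).
Then the next iterate is (x, y)₁ = (-1.1565, -0.0813).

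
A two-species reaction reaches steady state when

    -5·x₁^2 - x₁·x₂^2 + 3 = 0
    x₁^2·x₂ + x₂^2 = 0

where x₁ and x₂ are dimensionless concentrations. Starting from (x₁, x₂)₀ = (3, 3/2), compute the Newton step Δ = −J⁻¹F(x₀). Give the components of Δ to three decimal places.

At (3, 3/2): F = (-48.750, 15.750).
Jacobian J = [[-10·x₁ - x₂^2, -2·x₁·x₂], [2·x₁·x₂, x₁^2 + 2·x₂]].
At the point, J = [[-32.250, -9.000], [9.000, 12.000]] (det J = -306.000).
Solving J·Δ = −F gives Δ = (-1.449, -0.226).

(-1.449, -0.226)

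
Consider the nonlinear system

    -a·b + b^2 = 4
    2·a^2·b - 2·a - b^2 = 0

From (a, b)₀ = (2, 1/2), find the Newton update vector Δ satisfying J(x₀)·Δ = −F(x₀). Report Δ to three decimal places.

(-22.333, 6.417)

At (2, 1/2): F = (-4.750, -0.250).
Jacobian J = [[-b, -a + 2·b], [4·a·b - 2, 2·a^2 - 2·b]].
At the point, J = [[-0.500, -1.000], [2.000, 7.000]] (det J = -1.500).
Solving J·Δ = −F gives Δ = (-22.333, 6.417).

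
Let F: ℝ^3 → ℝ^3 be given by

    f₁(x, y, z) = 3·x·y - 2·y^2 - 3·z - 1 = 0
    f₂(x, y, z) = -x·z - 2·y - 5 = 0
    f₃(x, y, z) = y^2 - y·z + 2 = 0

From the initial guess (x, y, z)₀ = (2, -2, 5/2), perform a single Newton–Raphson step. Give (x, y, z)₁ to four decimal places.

(0.6897, -1.0264, 0.1643)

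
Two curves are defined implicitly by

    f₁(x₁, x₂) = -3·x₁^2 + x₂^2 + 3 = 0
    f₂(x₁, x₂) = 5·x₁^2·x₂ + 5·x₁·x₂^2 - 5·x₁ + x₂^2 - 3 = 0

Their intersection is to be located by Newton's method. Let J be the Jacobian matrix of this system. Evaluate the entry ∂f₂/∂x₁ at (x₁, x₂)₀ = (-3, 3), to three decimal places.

-50.000

∂f₂/∂x₁ = 10·x₁·x₂ + 5·x₂^2 - 5.
At (-3, 3) this is -50.000.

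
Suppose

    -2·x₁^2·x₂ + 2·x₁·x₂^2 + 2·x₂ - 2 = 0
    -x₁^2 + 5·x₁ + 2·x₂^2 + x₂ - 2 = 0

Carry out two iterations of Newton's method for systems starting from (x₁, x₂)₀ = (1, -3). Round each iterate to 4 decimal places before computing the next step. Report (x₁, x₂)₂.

(1.7105, -0.0162)

At (1, -3): F = (16.0000, 17.0000).
Jacobian J = [[-4·x₁·x₂ + 2·x₂^2, -2·x₁^2 + 4·x₁·x₂ + 2], [-2·x₁ + 5, 4·x₂ + 1]].
At the point, J = [[30.0000, -12.0000], [3.0000, -11.0000]] (det J = -294.0000).
Solving J·Δ = −F gives Δ = (0.0952, 1.5714).
Then the next iterate is (x₁, x₂)₁ = (1.0952, -1.4286).
Round to (1.0952, -1.4286) and repeat: F = (3.040289, 4.929733), J = [[10.340207, -6.657337], [2.8096, -4.7144]].
Δ = (0.6153, 1.4124), so (x₁, x₂)₂ = (1.7105, -0.0162).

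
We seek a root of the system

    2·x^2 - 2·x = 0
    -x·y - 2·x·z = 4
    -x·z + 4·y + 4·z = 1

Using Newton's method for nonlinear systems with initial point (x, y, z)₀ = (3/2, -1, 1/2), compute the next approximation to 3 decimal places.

At (3/2, -1, 1/2): F = (1.500, -4.000, -3.750).
Jacobian J = [[4·x - 2, 0, 0], [-y - 2·z, -x, -2·x], [-z, 4, -x + 4]].
At the point, J = [[4.000, 0.000, 0.000], [0.000, -1.500, -3.000], [-0.500, 4.000, 2.500]] (det J = 33.000).
Solving J·Δ = −F gives Δ = (-0.375, 2.508, -2.587).
Then the next iterate is (x, y, z)₁ = (1.125, 1.508, -2.087).

(1.125, 1.508, -2.087)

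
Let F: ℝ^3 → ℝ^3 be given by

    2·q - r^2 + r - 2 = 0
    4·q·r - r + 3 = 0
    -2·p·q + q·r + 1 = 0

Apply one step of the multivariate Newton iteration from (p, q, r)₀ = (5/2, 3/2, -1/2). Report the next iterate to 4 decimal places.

At (5/2, 3/2, -1/2): F = (0.2500, 0.5000, -7.2500).
Jacobian J = [[0, 2, -2·r + 1], [0, 4·r, 4·q - 1], [-2·q, -2·p + r, q]].
At the point, J = [[0.0000, 2.0000, 2.0000], [0.0000, -2.0000, 5.0000], [-3.0000, -5.5000, 1.5000]] (det J = -42.0000).
Solving J·Δ = −F gives Δ = (-2.4375, -0.0179, -0.1071).
Then the next iterate is (p, q, r)₁ = (0.0625, 1.4821, -0.6071).

(0.0625, 1.4821, -0.6071)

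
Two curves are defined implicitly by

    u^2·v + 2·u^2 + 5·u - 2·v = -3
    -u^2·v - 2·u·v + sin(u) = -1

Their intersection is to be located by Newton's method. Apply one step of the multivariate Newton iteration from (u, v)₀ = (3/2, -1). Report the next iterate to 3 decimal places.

(-0.332, -1.389)

At (3/2, -1): F = (14.750, 7.24749).
Jacobian J = [[2·u·v + 4·u + 5, u^2 - 2], [-2·u·v - 2·v + cos(u), -u^2 - 2·u]].
At the point, J = [[8.000, 0.250], [5.07074, -5.250]] (det J = -43.26768).
Solving J·Δ = −F gives Δ = (-1.832, -0.389).
Then the next iterate is (u, v)₁ = (-0.332, -1.389).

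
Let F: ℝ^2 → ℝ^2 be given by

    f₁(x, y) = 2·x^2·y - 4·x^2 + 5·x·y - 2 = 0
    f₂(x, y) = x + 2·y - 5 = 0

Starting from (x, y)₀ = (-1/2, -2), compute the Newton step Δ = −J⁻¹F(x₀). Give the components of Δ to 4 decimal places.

At (-1/2, -2): F = (1.0000, -9.5000).
Jacobian J = [[4·x·y - 8·x + 5·y, 2·x^2 + 5·x], [1, 2]].
At the point, J = [[-2.0000, -2.0000], [1.0000, 2.0000]] (det J = -2.0000).
Solving J·Δ = −F gives Δ = (-8.5000, 9.0000).

(-8.5000, 9.0000)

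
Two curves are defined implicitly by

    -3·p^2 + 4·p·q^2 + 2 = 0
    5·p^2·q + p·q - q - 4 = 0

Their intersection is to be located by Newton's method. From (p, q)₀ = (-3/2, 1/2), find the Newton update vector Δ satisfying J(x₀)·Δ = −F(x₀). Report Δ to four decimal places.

At (-3/2, 1/2): F = (-6.2500, 0.3750).
Jacobian J = [[-6·p + 4·q^2, 8·p·q], [10·p·q + q, 5·p^2 + p - 1]].
At the point, J = [[10.0000, -6.0000], [-7.0000, 8.7500]] (det J = 45.5000).
Solving J·Δ = −F gives Δ = (1.1525, 0.8791).

(1.1525, 0.8791)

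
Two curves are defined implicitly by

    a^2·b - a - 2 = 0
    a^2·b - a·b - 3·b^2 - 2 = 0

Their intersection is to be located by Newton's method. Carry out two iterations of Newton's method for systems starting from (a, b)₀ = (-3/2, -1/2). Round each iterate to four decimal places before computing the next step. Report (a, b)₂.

(0.4995, 1.4580)

At (-3/2, -1/2): F = (-1.6250, -4.6250).
Jacobian J = [[2·a·b - 1, a^2], [2·a·b - b, a^2 - a - 6·b]].
At the point, J = [[0.5000, 2.2500], [2.0000, 6.7500]] (det J = -1.1250).
Solving J·Δ = −F gives Δ = (-0.5000, 0.8333).
Then the next iterate is (a, b)₁ = (-2.0000, 0.3333).
Round to (-2.0000, 0.3333) and repeat: F = (1.3332, -0.333467), J = [[-2.3332, 4.0000], [-1.6665, 4.0002]].
Δ = (2.4995, 1.1247), so (a, b)₂ = (0.4995, 1.4580).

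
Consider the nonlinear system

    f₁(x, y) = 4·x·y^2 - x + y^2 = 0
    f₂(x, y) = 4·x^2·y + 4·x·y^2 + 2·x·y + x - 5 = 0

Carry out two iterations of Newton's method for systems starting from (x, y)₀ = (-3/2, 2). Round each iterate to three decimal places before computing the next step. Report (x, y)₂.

(-2.139, 0.502)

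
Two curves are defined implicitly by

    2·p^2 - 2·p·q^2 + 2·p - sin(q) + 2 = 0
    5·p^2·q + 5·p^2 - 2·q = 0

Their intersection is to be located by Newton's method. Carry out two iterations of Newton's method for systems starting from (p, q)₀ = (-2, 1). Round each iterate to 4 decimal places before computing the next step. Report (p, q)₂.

(-0.9049, -0.2076)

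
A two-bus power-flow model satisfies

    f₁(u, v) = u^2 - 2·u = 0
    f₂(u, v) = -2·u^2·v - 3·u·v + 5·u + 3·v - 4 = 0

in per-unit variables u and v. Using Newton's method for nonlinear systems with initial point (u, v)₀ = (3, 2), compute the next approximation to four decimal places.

At (3, 2): F = (3.0000, -37.0000).
Jacobian J = [[2·u - 2, 0], [-4·u·v - 3·v + 5, -2·u^2 - 3·u + 3]].
At the point, J = [[4.0000, 0.0000], [-25.0000, -24.0000]] (det J = -96.0000).
Solving J·Δ = −F gives Δ = (-0.7500, -0.7604).
Then the next iterate is (u, v)₁ = (2.2500, 1.2396).

(2.2500, 1.2396)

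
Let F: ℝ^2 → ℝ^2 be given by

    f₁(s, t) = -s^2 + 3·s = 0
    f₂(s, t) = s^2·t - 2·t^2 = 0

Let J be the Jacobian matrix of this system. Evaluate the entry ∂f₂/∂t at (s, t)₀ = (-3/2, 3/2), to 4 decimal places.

-3.7500

∂f₂/∂t = s^2 - 4·t.
At (-3/2, 3/2) this is -3.7500.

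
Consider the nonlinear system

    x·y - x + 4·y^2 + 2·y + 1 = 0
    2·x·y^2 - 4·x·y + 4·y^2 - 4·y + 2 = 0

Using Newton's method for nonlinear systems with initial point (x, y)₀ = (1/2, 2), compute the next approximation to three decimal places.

At (1/2, 2): F = (21.500, 10.000).
Jacobian J = [[y - 1, x + 8·y + 2], [2·y^2 - 4·y, 4·x·y - 4·x + 8·y - 4]].
At the point, J = [[1.000, 18.500], [0.000, 14.000]] (det J = 14.000).
Solving J·Δ = −F gives Δ = (-8.286, -0.714).
Then the next iterate is (x, y)₁ = (-7.786, 1.286).

(-7.786, 1.286)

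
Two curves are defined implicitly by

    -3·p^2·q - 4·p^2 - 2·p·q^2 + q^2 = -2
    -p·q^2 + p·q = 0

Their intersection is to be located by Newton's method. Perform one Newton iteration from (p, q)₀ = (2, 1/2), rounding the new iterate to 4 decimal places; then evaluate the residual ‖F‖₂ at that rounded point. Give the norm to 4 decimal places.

At (2, 1/2): F = (-20.7500, 0.5000).
Jacobian J = [[-6·p·q - 8·p - 2·q^2, -3·p^2 - 4·p·q + 2·q], [-q^2 + q, -2·p·q + p]].
At the point, J = [[-22.5000, -15.0000], [0.2500, 0.0000]] (det J = 3.7500).
Solving J·Δ = −F gives Δ = (-2.0000, 1.6167).
Then the next iterate is (p, q)₁ = (0.0000, 2.1167).
Re-evaluating at (0.0000, 2.1167): F = (6.480419, 0.0000), so ‖F‖₂ = 6.4804.

6.4804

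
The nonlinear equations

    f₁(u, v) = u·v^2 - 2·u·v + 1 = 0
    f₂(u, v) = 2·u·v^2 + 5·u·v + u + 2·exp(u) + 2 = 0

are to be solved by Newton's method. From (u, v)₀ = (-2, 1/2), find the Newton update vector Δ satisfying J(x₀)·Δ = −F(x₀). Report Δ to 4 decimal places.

(12.0191, 3.2572)

At (-2, 1/2): F = (2.5000, -5.729329).
Jacobian J = [[v^2 - 2·v, 2·u·v - 2·u], [2·v^2 + 5·v + 2·exp(u) + 1, 4·u·v + 5·u]].
At the point, J = [[-0.7500, 2.0000], [4.270671, -14.0000]] (det J = 1.958659).
Solving J·Δ = −F gives Δ = (12.0191, 3.2572).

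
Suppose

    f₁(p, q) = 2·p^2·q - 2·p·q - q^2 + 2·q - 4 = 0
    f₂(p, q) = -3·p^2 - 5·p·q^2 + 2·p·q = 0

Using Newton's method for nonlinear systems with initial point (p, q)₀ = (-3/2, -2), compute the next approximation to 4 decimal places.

(0.0242, -1.8065)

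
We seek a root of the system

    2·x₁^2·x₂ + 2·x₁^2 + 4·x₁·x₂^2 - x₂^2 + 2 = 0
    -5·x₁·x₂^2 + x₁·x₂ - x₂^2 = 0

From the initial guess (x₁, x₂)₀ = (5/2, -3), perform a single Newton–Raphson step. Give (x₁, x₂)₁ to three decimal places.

At (5/2, -3): F = (58.000, -129.000).
Jacobian J = [[4·x₁·x₂ + 4·x₁ + 4·x₂^2, 2·x₁^2 + 8·x₁·x₂ - 2·x₂], [-5·x₂^2 + x₂, -10·x₁·x₂ + x₁ - 2·x₂]].
At the point, J = [[16.000, -41.500], [-48.000, 83.500]] (det J = -656.000).
Solving J·Δ = −F gives Δ = (-0.778, 1.098).
Then the next iterate is (x₁, x₂)₁ = (1.722, -1.902).

(1.722, -1.902)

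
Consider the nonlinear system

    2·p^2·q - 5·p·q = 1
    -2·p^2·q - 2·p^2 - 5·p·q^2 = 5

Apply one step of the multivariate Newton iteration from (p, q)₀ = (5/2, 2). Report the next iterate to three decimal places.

(2.600, 0.440)

At (5/2, 2): F = (-1.000, -92.500).
Jacobian J = [[4·p·q - 5·q, 2·p^2 - 5·p], [-4·p·q - 4·p - 5·q^2, -2·p^2 - 10·p·q]].
At the point, J = [[10.000, 0.000], [-50.000, -62.500]] (det J = -625.000).
Solving J·Δ = −F gives Δ = (0.100, -1.560).
Then the next iterate is (p, q)₁ = (2.600, 0.440).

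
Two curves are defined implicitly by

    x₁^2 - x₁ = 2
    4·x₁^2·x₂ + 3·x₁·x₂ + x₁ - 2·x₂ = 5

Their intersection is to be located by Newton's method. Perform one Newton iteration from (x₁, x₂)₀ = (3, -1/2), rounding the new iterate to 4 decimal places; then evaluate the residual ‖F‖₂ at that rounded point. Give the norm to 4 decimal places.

At (3, -1/2): F = (4.0000, -23.5000).
Jacobian J = [[2·x₁ - 1, 0], [8·x₁·x₂ + 3·x₂ + 1, 4·x₁^2 + 3·x₁ - 2]].
At the point, J = [[5.0000, 0.0000], [-12.5000, 43.0000]] (det J = 215.0000).
Solving J·Δ = −F gives Δ = (-0.8000, 0.3140).
Then the next iterate is (x₁, x₂)₁ = (2.2000, -0.1860).
Re-evaluating at (2.2000, -0.1860): F = (0.6400, -7.256560), so ‖F‖₂ = 7.2847.

7.2847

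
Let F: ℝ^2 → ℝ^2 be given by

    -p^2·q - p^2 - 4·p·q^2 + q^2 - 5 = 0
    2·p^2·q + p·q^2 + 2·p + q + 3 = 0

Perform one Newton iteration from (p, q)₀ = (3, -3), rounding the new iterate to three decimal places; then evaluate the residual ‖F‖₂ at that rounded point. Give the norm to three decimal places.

At (3, -3): F = (-86.000, -21.000).
Jacobian J = [[-2·p·q - 2·p - 4·q^2, -p^2 - 8·p·q + 2·q], [4·p·q + q^2 + 2, 2·p^2 + 2·p·q + 1]].
At the point, J = [[-24.000, 57.000], [-25.000, 1.000]] (det J = 1401.000).
Solving J·Δ = −F gives Δ = (-0.793, 1.175).
Then the next iterate is (p, q)₁ = (2.207, -1.825).
Re-evaluating at (2.207, -1.825): F = (-27.05368, -4.83891), so ‖F‖₂ = 27.483.

27.483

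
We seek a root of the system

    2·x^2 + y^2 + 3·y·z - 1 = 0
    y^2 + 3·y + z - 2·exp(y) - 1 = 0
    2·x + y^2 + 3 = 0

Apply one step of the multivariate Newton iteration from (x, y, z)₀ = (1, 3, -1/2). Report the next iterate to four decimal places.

At (1, 3, -1/2): F = (5.5000, -23.671074, 14.0000).
Jacobian J = [[4·x, 2·y + 3·z, 3·y], [0, 2·y - 2·exp(y) + 3, 1], [2, 2·y, 0]].
At the point, J = [[4.0000, 4.5000, 9.0000], [0.0000, -31.171074, 1.0000], [2.0000, 6.0000, 0.0000]] (det J = 546.079329).
Solving J·Δ = −F gives Δ = (-4.9065, -0.6978, 1.9185).
Then the next iterate is (x, y, z)₁ = (-3.9065, 2.3022, 1.4185).

(-3.9065, 2.3022, 1.4185)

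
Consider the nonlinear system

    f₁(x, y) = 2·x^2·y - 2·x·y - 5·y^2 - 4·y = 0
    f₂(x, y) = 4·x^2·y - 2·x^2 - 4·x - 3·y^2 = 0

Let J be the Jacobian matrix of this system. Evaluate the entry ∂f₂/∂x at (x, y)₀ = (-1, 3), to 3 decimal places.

-24.000

∂f₂/∂x = 8·x·y - 4·x - 4.
At (-1, 3) this is -24.000.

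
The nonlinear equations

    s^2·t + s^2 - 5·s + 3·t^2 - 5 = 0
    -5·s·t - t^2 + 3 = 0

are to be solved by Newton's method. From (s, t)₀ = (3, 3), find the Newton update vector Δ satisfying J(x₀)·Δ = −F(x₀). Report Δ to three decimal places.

At (3, 3): F = (43.000, -51.000).
Jacobian J = [[2·s·t + 2·s - 5, s^2 + 6·t], [-5·t, -5·s - 2·t]].
At the point, J = [[19.000, 27.000], [-15.000, -21.000]] (det J = 6.000).
Solving J·Δ = −F gives Δ = (-79.000, 54.000).

(-79.000, 54.000)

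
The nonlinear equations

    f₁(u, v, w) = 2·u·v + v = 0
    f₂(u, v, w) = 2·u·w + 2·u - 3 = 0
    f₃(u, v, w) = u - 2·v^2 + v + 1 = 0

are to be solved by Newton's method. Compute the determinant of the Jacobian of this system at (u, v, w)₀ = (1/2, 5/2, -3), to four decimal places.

J = [[2·v, 2·u + 1, 0], [2·w + 2, 0, 2·u], [1, -4·v + 1, 0]].
At the point, J = [[5.0000, 2.0000, 0.0000], [-4.0000, 0.0000, 1.0000], [1.0000, -9.0000, 0.0000]].
det J = 47.0000.

47.0000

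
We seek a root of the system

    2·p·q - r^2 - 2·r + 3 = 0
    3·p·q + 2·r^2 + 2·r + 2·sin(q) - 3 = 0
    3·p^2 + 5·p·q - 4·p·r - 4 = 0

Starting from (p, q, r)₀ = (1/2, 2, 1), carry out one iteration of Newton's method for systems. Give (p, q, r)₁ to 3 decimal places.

(-1.805, 10.694, 1.368)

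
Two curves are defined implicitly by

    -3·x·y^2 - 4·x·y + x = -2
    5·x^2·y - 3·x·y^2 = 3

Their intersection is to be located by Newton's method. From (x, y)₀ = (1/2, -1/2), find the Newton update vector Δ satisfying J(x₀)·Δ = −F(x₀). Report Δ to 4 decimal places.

At (1/2, -1/2): F = (3.1250, -4.0000).
Jacobian J = [[-3·y^2 - 4·y + 1, -6·x·y - 4·x], [10·x·y - 3·y^2, 5·x^2 - 6·x·y]].
At the point, J = [[2.2500, -0.5000], [-3.2500, 2.7500]] (det J = 4.5625).
Solving J·Δ = −F gives Δ = (-1.4452, -0.2534).

(-1.4452, -0.2534)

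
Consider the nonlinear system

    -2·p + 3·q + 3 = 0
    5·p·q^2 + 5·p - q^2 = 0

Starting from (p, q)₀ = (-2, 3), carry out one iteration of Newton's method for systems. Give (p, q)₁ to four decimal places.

At (-2, 3): F = (16.0000, -109.0000).
Jacobian J = [[-2, 3], [5·q^2 + 5, 10·p·q - 2·q]].
At the point, J = [[-2.0000, 3.0000], [50.0000, -66.0000]] (det J = -18.0000).
Solving J·Δ = −F gives Δ = (-40.5000, -32.3333).
Then the next iterate is (p, q)₁ = (-42.5000, -29.3333).

(-42.5000, -29.3333)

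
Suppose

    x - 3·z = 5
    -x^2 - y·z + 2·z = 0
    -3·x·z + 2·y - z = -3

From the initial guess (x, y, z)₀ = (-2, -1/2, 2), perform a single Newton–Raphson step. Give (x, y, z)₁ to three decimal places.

At (-2, -1/2, 2): F = (-13.000, 1.000, 12.000).
Jacobian J = [[1, 0, -3], [-2·x, -z, -y + 2], [-3·z, 2, -3·x - 1]].
At the point, J = [[1.000, 0.000, -3.000], [4.000, -2.000, 2.500], [-6.000, 2.000, 5.000]] (det J = -3.000).
Solving J·Δ = −F gives Δ = (39.000, 89.333, 8.667).
Then the next iterate is (x, y, z)₁ = (37.000, 88.833, 10.667).

(37.000, 88.833, 10.667)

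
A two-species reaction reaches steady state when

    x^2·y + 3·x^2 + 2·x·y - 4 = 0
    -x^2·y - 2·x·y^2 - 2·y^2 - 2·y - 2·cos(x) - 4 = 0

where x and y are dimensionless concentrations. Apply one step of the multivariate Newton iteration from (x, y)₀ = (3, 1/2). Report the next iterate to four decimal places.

At (3, 1/2): F = (30.5000, -9.520015).
Jacobian J = [[2·x·y + 6·x + 2·y, x^2 + 2·x], [-2·x·y - 2·y^2 + 2·sin(x), -x^2 - 4·x·y - 4·y - 2]].
At the point, J = [[22.0000, 15.0000], [-3.217760, -19.0000]] (det J = -369.733600).
Solving J·Δ = −F gives Δ = (-1.1811, -0.3010).
Then the next iterate is (x, y)₁ = (1.8189, 0.1990).

(1.8189, 0.1990)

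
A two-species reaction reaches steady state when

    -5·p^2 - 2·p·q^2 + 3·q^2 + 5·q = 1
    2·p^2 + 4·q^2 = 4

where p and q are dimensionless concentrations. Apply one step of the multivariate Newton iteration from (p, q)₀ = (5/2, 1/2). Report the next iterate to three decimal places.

At (5/2, 1/2): F = (-30.250, 9.500).
Jacobian J = [[-10·p - 2·q^2, -4·p·q + 6·q + 5], [4·p, 8·q]].
At the point, J = [[-25.500, 3.000], [10.000, 4.000]] (det J = -132.000).
Solving J·Δ = −F gives Δ = (-1.133, 0.456).
Then the next iterate is (p, q)₁ = (1.367, 0.956).

(1.367, 0.956)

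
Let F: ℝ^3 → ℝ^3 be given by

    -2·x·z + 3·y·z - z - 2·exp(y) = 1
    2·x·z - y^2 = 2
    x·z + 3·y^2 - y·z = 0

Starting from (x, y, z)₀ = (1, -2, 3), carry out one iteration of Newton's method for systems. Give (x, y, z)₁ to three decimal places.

(1.115, -1.033, 0.720)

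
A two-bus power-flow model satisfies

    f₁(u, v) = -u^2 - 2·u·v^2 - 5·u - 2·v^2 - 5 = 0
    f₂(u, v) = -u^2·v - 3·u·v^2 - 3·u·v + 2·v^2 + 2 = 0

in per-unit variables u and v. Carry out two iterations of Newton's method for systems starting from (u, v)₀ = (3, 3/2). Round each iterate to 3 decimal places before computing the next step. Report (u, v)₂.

At (3, 3/2): F = (-47.000, -40.750).
Jacobian J = [[-2·u - 2·v^2 - 5, -4·u·v - 4·v], [-2·u·v - 3·v^2 - 3·v, -u^2 - 6·u·v - 3·u + 4·v]].
At the point, J = [[-15.500, -24.000], [-20.250, -39.000]] (det J = 118.500).
Solving J·Δ = −F gives Δ = (-7.215, 2.701).
Then the next iterate is (u, v)₁ = (-4.215, 4.201).
Round to (-4.215, 4.201) and repeat: F = (111.78799, 238.94657), J = [[-31.86680, 54.02486], [-30.13377, 117.92606]].
Δ = (0.128, -1.993), so (u, v)₂ = (-4.087, 2.208).

(-4.087, 2.208)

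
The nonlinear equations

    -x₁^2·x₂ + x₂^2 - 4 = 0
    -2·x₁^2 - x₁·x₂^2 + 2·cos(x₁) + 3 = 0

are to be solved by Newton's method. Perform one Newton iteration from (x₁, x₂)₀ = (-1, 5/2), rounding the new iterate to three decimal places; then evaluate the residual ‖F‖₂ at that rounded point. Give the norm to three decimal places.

At (-1, 5/2): F = (-0.250, 8.33060).
Jacobian J = [[-2·x₁·x₂, -x₁^2 + 2·x₂], [-4·x₁ - x₂^2 - 2·sin(x₁), -2·x₁·x₂]].
At the point, J = [[5.000, 4.000], [-0.56706, 5.000]] (det J = 27.26823).
Solving J·Δ = −F gives Δ = (1.268, -1.522).
Then the next iterate is (x₁, x₂)₁ = (0.268, 0.978).
Re-evaluating at (0.268, 0.978): F = (-3.11376, 4.52862), so ‖F‖₂ = 5.496.

5.496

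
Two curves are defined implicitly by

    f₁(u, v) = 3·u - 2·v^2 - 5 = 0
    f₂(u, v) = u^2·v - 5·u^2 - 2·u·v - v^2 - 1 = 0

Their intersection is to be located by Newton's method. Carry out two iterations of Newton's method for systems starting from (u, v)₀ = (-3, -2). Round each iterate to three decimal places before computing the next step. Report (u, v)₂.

(0.080, -2.229)

At (-3, -2): F = (-22.000, -80.000).
Jacobian J = [[3, -4·v], [2·u·v - 10·u - 2·v, u^2 - 2·u - 2·v]].
At the point, J = [[3.000, 8.000], [46.000, 19.000]] (det J = -311.000).
Solving J·Δ = −F gives Δ = (0.714, 2.482).
Then the next iterate is (u, v)₁ = (-2.286, 0.482).
Round to (-2.286, 0.482) and repeat: F = (-12.32265, -22.63877), J = [[3.000, -1.928], [19.69230, 8.83380]].
Δ = (2.366, -2.711), so (u, v)₂ = (0.080, -2.229).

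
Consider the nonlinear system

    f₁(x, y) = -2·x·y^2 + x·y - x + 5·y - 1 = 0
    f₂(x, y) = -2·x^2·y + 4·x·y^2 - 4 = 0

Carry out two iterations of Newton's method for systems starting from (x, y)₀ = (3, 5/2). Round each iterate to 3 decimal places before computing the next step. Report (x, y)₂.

At (3, 5/2): F = (-21.500, 26.000).
Jacobian J = [[-2·y^2 + y - 1, -4·x·y + x + 5], [-4·x·y + 4·y^2, -2·x^2 + 8·x·y]].
At the point, J = [[-11.000, -22.000], [-5.000, 42.000]] (det J = -572.000).
Solving J·Δ = −F gives Δ = (-0.579, -0.688).
Then the next iterate is (x, y)₁ = (2.421, 1.812).
Round to (2.421, 1.812) and repeat: F = (-5.87210, 6.55477), J = [[-5.75469, -10.12641], [-4.41403, 23.37233]].
Δ = (-0.395, -0.355), so (x, y)₂ = (2.026, 1.457).

(2.026, 1.457)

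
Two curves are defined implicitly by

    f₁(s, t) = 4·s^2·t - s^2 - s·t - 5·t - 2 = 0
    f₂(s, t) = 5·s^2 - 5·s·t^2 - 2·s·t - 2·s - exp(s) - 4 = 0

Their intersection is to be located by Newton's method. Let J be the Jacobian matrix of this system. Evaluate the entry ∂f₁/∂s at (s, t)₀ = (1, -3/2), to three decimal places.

∂f₁/∂s = 8·s·t - 2·s - t.
At (1, -3/2) this is -12.500.

-12.500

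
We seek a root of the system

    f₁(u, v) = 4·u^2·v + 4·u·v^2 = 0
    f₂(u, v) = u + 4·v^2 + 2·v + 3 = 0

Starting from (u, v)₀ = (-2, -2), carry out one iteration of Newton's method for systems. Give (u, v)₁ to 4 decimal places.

(-1.6222, -1.0444)

At (-2, -2): F = (-64.0000, 13.0000).
Jacobian J = [[8·u·v + 4·v^2, 4·u^2 + 8·u·v], [1, 8·v + 2]].
At the point, J = [[48.0000, 48.0000], [1.0000, -14.0000]] (det J = -720.0000).
Solving J·Δ = −F gives Δ = (0.3778, 0.9556).
Then the next iterate is (u, v)₁ = (-1.6222, -1.0444).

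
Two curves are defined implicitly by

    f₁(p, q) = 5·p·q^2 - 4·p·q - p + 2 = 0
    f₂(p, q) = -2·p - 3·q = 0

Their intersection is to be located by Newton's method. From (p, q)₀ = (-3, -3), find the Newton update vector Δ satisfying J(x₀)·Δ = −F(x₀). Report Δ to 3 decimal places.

At (-3, -3): F = (-166.000, 15.000).
Jacobian J = [[5·q^2 - 4·q - 1, 10·p·q - 4·p], [-2, -3]].
At the point, J = [[56.000, 102.000], [-2.000, -3.000]] (det J = 36.000).
Solving J·Δ = −F gives Δ = (28.667, -14.111).

(28.667, -14.111)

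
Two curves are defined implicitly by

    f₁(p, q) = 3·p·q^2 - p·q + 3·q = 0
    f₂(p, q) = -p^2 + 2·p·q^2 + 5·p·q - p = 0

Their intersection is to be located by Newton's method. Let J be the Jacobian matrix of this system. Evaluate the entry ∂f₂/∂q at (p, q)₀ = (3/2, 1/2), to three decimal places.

∂f₂/∂q = 4·p·q + 5·p.
At (3/2, 1/2) this is 10.500.

10.500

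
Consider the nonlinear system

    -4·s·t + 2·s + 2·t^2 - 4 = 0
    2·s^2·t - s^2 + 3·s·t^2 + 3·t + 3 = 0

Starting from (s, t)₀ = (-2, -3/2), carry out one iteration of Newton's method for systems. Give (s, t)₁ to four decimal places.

(0.0777, -2.0610)

At (-2, -3/2): F = (-15.5000, -31.0000).
Jacobian J = [[-4·t + 2, -4·s + 4·t], [4·s·t - 2·s + 3·t^2, 2·s^2 + 6·s·t + 3]].
At the point, J = [[8.0000, 2.0000], [22.7500, 29.0000]] (det J = 186.5000).
Solving J·Δ = −F gives Δ = (2.0777, -0.5610).
Then the next iterate is (s, t)₁ = (0.0777, -2.0610).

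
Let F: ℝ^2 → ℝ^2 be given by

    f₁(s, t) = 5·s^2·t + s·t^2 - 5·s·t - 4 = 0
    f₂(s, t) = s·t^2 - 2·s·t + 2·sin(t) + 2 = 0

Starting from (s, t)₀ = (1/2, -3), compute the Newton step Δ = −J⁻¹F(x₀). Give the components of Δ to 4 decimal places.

At (1/2, -3): F = (4.2500, 9.217760).
Jacobian J = [[10·s·t + t^2 - 5·t, 5·s^2 + 2·s·t - 5·s], [t^2 - 2·t, 2·s·t - 2·s + 2·cos(t)]].
At the point, J = [[9.0000, -4.2500], [15.0000, -5.979985]] (det J = 9.930135).
Solving J·Δ = −F gives Δ = (-1.3857, -1.9345).

(-1.3857, -1.9345)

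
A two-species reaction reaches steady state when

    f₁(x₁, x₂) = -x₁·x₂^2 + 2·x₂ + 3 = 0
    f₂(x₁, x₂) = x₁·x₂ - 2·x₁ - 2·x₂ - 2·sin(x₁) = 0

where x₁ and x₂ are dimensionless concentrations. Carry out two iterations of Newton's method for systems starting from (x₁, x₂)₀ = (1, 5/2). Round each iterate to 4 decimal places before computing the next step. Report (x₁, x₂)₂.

(2.8690, -4.5671)

At (1, 5/2): F = (1.7500, -6.182942).
Jacobian J = [[-x₂^2, -2·x₁·x₂ + 2], [x₂ - 2·cos(x₁) - 2, x₁ - 2]].
At the point, J = [[-6.2500, -3.0000], [-0.580605, -1.0000]] (det J = 4.508186).
Solving J·Δ = −F gives Δ = (4.5027, -8.7972).
Then the next iterate is (x₁, x₂)₁ = (5.5027, -6.2972).
Round to (5.5027, -6.2972) and repeat: F = (-227.802471, -31.655354), J = [[-39.654728, 71.303205], [-9.718344, 3.5027]].
Δ = (-2.6337, 1.7301), so (x₁, x₂)₂ = (2.8690, -4.5671).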